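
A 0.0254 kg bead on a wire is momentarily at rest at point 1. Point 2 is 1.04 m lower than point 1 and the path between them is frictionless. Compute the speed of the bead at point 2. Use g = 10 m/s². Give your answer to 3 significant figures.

Mechanical energy is conserved (no friction): mgh = ½mv²
v = √(2gh) = √(2 × 10 × 1.04) = √20.800 = 4.561 m/s

v = 4.56 m/s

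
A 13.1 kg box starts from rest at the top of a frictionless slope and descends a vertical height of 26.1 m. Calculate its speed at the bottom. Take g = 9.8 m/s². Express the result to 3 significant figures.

v = 22.6 m/s

Energy conservation between the two points: mgh = ½mv²
v = √(2gh) = √(2 × 9.8 × 26.1) = √511.56 = 22.62 m/s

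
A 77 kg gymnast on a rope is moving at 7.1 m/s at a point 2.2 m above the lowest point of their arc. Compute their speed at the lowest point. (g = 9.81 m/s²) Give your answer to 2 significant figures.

v = 9.7 m/s

Equating total energy at the two states: ½mv₀² + mgh = ½mv²
The mass cancels from both sides.
v² = v₀² + 2gh = (7.1)² + 2(9.81)(2.2) = 93.574
v = √93.574 = 9.673 m/s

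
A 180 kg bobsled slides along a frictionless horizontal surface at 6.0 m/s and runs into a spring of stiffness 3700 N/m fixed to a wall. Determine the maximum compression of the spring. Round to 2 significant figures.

x = 1.3 m

Conservation of energy between contact and max compression: ½mv² = ½kx²
x = v√(m/k) = 6.0 × √(180/3700) = 1.323 m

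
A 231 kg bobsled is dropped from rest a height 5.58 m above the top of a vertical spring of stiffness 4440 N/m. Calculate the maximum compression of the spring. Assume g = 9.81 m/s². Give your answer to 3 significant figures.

x = 2.95 m

Take the reference level at the top of the uncompressed spring. At max compression the bobsled has fallen H + x and is momentarily at rest:
mg(H + x) = ½kx²
½(4440)x² − (231)(9.81)x − (231)(9.81)(5.58) = 0
2220x² − 2266x − 12645 = 0
x = [2266 + √(5.135e+06 + 1.1229e+08)]/(2 × 2220) = 2.951 m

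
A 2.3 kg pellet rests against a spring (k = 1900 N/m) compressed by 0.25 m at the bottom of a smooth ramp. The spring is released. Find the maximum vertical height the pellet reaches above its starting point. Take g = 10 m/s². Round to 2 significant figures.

At maximum height the pellet is at rest, so ½kx² = mgh
h = kx²/(2mg) = (1900)(0.25)²/(2 × 2.3 × 10) = 2.582 m

h = 2.6 m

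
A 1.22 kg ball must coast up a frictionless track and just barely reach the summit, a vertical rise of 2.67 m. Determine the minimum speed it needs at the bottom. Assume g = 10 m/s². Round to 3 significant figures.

At the top it is momentarily at rest, so all KE converts to PE: ½mv² = mgh
v = √(2gh) = √(2 × 10 × 2.67) = 7.308 m/s

v = 7.31 m/s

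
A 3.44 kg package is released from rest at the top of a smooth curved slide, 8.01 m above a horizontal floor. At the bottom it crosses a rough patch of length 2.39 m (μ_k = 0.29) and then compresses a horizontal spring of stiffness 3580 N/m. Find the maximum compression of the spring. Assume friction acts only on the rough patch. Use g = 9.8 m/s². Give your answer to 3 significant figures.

Initial energy: E₁ = mgh = (3.44)(9.8)(8.01) = 270.03 J
Friction removes W_f = μ_k mg d = (0.29)(3.44)(9.8)(2.39) = 23.37 J
Energy reaching the spring: E = 270.03 − 23.37 = 246.67 J
At max compression ½kx² = E ⇒ x = √(2E/k) = √(2 × 246.67/3580) = 0.3712 m

x = 0.371 m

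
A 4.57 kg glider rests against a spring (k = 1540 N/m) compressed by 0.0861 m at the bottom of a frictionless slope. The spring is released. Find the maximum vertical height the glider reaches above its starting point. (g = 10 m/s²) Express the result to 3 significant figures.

h = 0.125 m

All spring PE becomes gravitational PE at the highest point: ½kx² = mgh
h = kx²/(2mg) = (1540)(0.0861)²/(2 × 4.57 × 10) = 0.1249 m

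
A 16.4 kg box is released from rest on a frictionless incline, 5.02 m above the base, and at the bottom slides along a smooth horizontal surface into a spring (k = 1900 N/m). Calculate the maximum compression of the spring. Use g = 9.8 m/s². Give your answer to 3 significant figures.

x = 0.922 m

Gravitational PE at the top equals spring PE at max compression: mgh = ½kx²
x = √(2mgh/k) = √(2 × 16.4 × 9.8 × 5.02 / 1900) = 0.9216 m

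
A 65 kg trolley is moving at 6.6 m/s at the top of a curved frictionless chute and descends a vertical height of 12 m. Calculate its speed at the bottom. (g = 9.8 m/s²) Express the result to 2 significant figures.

Energy conservation between the two points: ½mv₀² + mgh = ½mv²
v² = v₀² + 2gh = (6.6)² + 2(9.8)(12) = 278.76
v = √278.76 = 16.70 m/s

v = 17 m/s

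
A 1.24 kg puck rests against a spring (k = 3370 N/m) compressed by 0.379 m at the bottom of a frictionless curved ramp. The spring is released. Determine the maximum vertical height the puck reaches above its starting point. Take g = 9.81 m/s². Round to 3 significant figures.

All spring PE becomes gravitational PE at the highest point: ½kx² = mgh
h = kx²/(2mg) = (3370)(0.379)²/(2 × 1.24 × 9.81) = 19.90 m

h = 19.9 m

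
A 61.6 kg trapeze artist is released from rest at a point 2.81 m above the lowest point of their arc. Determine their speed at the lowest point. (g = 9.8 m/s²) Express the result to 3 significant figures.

By conservation of mechanical energy, mgh = ½mv²
The mass cancels from both sides.
v = √(2gh) = √(2 × 9.8 × 2.81) = √55.076 = 7.421 m/s

v = 7.42 m/s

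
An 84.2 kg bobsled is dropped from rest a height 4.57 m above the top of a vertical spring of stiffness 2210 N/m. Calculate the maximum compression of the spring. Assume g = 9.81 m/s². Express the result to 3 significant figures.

Take the reference level at the top of the uncompressed spring. At max compression the bobsled has fallen H + x and is momentarily at rest:
mg(H + x) = ½kx²
½(2210)x² − (84.2)(9.81)x − (84.2)(9.81)(4.57) = 0
1105x² − 826.0x − 3775 = 0
x = [826.0 + √(682279 + 1.6685e+07)]/(2 × 1105) = 2.259 m

x = 2.26 m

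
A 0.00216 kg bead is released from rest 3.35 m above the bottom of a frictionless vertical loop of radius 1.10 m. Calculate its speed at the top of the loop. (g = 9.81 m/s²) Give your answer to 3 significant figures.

v = 4.75 m/s

Energy conservation: mgh = ½mv_top² + mg(2r)
v_top² = 2g(h − 2r) = 2(9.81)(3.35 − 2.200) = 22.56
v_top = 4.750 m/s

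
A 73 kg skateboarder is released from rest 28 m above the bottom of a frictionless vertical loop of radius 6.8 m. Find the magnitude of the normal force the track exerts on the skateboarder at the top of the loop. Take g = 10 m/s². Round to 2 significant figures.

Energy from release to top (height 2r): mgh = ½mv_top² + mg(2r)
v_top² = 2g(h − 2r) = 2(10)(28 − 13.60) = 288.00 m²/s²
At the top, both N and weight point toward the centre: N + mg = mv_top²/r
N = m(v_top²/r − g) = 73(288.00/6.8 − 10) = 2362 N

N = 2400 N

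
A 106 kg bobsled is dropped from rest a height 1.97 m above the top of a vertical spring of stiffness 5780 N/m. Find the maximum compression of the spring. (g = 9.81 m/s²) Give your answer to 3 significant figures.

x = 1.04 m

Let x be the compression. The total drop is H + x, and the bobsled is instantaneously at rest at max compression, so energy conservation gives:
mg(H + x) = ½kx²
½(5780)x² − (106)(9.81)x − (106)(9.81)(1.97) = 0
2890x² − 1040x − 2049 = 0
x = [1040 + √(1.081e+06 + 2.3681e+07)]/(2 × 2890) = 1.041 m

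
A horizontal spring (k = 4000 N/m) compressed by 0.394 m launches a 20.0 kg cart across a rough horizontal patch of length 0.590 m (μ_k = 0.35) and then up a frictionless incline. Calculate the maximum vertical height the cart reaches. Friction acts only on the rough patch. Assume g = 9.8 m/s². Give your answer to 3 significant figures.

h = 1.38 m

Spring energy: E₀ = ½kx² = ½(4000)(0.394)² = 310.47 J
Friction: W_f = μ_k mg d = (0.35)(20.0)(9.8)(0.590) = 40.47 J
Energy at base of ramp: E = 310.47 − 40.47 = 270.00 J
At max height all remaining energy is PE: mgh = E ⇒ h = E/(mg) = 270.00/(20.0 × 9.8) = 1.378 m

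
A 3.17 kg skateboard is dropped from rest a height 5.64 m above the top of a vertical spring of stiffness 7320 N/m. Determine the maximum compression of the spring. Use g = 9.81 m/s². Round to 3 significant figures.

Take the reference level at the top of the uncompressed spring. At max compression the skateboard has fallen H + x and is momentarily at rest:
mg(H + x) = ½kx²
½(7320)x² − (3.17)(9.81)x − (3.17)(9.81)(5.64) = 0
3660x² − 31.10x − 175.4 = 0
x = [31.10 + √(967.1 + 2.5677e+06)]/(2 × 3660) = 0.2232 m

x = 0.223 m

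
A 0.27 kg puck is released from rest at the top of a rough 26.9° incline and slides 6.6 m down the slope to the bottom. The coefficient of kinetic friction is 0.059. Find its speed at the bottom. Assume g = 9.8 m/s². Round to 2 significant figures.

v = 7.2 m/s

Work–energy: mg(L sinθ) − μ_k(mg cosθ)L = ½mv²
mgh = mgL sinθ = (0.27)(9.8)(6.6)sin26.9° = 7.9011 J
W_f = μ_k mg cosθ · L = (0.059)(0.27)(9.8)cos26.9°·6.6 = 0.9189 J
½mv² = 7.9011 − 0.9189 = 6.9823 J
v = √(2 × 6.9823/0.27) = 7.192 m/s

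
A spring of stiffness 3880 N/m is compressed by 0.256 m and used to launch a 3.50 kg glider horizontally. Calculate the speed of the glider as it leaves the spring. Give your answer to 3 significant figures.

v = 8.52 m/s

Spring PE converts entirely to kinetic energy: ½kx² = ½mv²
v = x√(k/m) = 0.256 × √(3880/3.50) = 8.524 m/s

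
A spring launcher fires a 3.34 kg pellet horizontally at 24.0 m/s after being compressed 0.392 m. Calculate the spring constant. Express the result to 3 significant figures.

½kx² = ½mv²
k = mv²/x² = (3.34)(24.0)²/(0.392)² = 12520 N/m

k = 12500 N/m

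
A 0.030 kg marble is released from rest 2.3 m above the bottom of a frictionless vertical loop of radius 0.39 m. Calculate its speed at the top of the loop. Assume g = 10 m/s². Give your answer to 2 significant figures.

Energy conservation: mgh = ½mv_top² + mg(2r)
v_top² = 2g(h − 2r) = 2(10)(2.3 − 0.7800) = 30.40
v_top = 5.514 m/s

v = 5.5 m/s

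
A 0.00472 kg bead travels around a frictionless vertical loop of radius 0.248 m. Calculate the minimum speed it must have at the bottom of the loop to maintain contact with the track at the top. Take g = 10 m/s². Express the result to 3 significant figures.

At the top: mg = mv_top²/r ⇒ v_top² = gr = 2.480 m²/s²
Energy from bottom to top (height 2r): ½mv_bot² = ½mv_top² + mg(2r)
v_bot² = gr + 4gr = 5gr = 12.40
v_bot = √(5gr) = 3.521 m/s

v = 3.52 m/s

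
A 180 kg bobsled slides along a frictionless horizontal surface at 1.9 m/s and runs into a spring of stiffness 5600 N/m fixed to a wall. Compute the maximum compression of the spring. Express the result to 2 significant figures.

All KE is stored as spring PE at maximum compression: ½mv² = ½kx²
x = v√(m/k) = 1.9 × √(180/5600) = 0.3406 m

x = 0.34 m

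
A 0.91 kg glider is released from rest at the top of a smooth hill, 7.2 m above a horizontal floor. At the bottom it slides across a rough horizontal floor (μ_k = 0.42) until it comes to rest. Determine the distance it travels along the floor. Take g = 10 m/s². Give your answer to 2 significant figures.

d = 17 m

Energy at the top = energy at the end + work done against friction:
At rest all PE has been dissipated by friction: mgh = μ_k m g d
d = h/μ_k = 7.2/0.42 = 17.14 m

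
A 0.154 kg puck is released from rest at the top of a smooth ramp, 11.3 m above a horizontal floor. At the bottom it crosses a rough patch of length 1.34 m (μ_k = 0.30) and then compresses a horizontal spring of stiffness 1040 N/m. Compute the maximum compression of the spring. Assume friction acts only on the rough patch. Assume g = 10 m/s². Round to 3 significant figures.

x = 0.180 m

Initial energy: E₁ = mgh = (0.154)(10)(11.3) = 17.402 J
Friction removes W_f = μ_k mg d = (0.30)(0.154)(10)(1.34) = 0.6191 J
Energy reaching the spring: E = 17.402 − 0.6191 = 16.783 J
At max compression ½kx² = E ⇒ x = √(2E/k) = √(2 × 16.783/1040) = 0.1797 m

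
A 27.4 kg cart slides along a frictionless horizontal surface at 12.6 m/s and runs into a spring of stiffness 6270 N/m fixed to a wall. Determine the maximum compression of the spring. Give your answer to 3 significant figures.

x = 0.833 m

Conservation of energy between contact and max compression: ½mv² = ½kx²
x = v√(m/k) = 12.6 × √(27.4/6270) = 0.8329 m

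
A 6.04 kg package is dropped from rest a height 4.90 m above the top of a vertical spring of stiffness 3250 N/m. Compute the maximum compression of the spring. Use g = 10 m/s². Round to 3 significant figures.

x = 0.446 m

Measuring PE from the top of the relaxed spring, at max compression the package has dropped H + x with zero KE, so:
mg(H + x) = ½kx²
½(3250)x² − (6.04)(10)x − (6.04)(10)(4.90) = 0
1625x² − 60.40x − 296.0 = 0
x = [60.40 + √(3648 + 1.9237e+06)]/(2 × 1625) = 0.4458 m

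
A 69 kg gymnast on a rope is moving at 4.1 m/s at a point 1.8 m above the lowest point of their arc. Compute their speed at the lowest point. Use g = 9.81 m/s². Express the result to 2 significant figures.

v = 7.2 m/s

Equating total energy at the two states: ½mv₀² + mgh = ½mv²
v² = v₀² + 2gh = (4.1)² + 2(9.81)(1.8) = 52.126
v = √52.126 = 7.220 m/s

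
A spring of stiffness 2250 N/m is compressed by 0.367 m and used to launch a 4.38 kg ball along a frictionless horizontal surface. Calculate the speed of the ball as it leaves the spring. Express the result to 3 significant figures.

Spring PE converts entirely to kinetic energy: ½kx² = ½mv²
v = x√(k/m) = 0.367 × √(2250/4.38) = 8.318 m/s

v = 8.32 m/s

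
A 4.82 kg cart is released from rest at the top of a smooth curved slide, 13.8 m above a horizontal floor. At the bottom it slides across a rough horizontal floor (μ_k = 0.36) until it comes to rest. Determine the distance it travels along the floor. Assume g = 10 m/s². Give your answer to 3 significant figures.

Energy at the top = energy at the end + work done against friction:
At rest all PE has been dissipated by friction: mgh = μ_k m g d
d = h/μ_k = 13.8/0.36 = 38.33 m

d = 38.3 m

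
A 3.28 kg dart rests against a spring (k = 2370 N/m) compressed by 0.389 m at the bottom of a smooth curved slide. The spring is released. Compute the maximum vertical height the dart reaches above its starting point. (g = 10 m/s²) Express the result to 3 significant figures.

h = 5.47 m

Energy conservation from release to the highest point: ½kx² = mgh
h = kx²/(2mg) = (2370)(0.389)²/(2 × 3.28 × 10) = 5.467 m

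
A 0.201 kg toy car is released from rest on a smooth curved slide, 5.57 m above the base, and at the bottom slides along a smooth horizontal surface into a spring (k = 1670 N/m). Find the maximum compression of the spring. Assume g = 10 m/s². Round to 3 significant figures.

Gravitational PE at the top equals spring PE at max compression: mgh = ½kx²
x = √(2mgh/k) = √(2 × 0.201 × 10 × 5.57 / 1670) = 0.1158 m

x = 0.116 m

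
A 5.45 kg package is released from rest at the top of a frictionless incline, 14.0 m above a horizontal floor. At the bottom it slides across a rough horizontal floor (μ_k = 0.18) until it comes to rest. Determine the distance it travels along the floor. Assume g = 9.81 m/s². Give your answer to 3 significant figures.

Energy bookkeeping (friction removes W_f = μ_k N d):
At rest all PE has been dissipated by friction: mgh = μ_k m g d
d = h/μ_k = 14.0/0.18 = 77.78 m

d = 77.8 m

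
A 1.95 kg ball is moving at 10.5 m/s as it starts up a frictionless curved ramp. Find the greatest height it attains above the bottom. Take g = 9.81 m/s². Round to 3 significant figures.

Setting KE at the bottom equal to PE gained: ½mv² = mgh
h = v²/(2g) = 10.5²/(2 × 9.81) = 5.619 m

h = 5.62 m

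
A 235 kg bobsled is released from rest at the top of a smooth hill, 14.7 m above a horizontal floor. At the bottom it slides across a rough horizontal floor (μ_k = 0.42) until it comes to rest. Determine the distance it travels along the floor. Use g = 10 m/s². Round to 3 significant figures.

d = 35.0 m

Energy at the top = energy at the end + work done against friction:
At rest all PE has been dissipated by friction: mgh = μ_k m g d
d = h/μ_k = 14.7/0.42 = 35.00 m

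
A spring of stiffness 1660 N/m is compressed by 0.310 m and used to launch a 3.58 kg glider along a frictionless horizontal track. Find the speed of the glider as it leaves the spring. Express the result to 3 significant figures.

The glider leaves the spring when the spring is at natural length, so ½kx² = ½mv²
v = x√(k/m) = 0.310 × √(1660/3.58) = 6.675 m/s

v = 6.68 m/s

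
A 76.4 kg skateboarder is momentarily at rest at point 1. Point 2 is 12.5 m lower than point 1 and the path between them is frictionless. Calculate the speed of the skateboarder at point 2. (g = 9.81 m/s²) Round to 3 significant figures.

Mechanical energy is conserved (no friction): mgh = ½mv²
v = √(2gh) = √(2 × 9.81 × 12.5) = √245.25 = 15.66 m/s

v = 15.7 m/s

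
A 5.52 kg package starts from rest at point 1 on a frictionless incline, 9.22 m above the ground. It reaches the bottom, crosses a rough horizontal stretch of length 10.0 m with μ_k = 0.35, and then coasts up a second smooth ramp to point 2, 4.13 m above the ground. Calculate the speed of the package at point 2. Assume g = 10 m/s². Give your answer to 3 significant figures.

v = 5.64 m/s

Energy at 1: mgh₁ = (5.52)(10)(9.22) = 508.94 J
Friction loss: W_f = μ_k mg d = 193.2 J
At 2: ½mv² + mgh₂ = mgh₁ − W_f
½mv² = 508.94 − 193.2 − 227.98 = 87.768 J
v = √(2 × 87.768/5.52) = 5.639 m/s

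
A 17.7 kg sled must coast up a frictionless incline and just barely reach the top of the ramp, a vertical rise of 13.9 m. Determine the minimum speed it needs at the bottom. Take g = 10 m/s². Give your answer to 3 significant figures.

v = 16.7 m/s

At the top it is momentarily at rest, so all KE converts to PE: ½mv² = mgh
v = √(2gh) = √(2 × 10 × 13.9) = 16.67 m/s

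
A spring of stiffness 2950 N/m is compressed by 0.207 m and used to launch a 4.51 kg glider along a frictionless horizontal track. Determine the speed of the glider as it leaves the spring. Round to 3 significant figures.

Spring PE converts entirely to kinetic energy: ½kx² = ½mv²
v = x√(k/m) = 0.207 × √(2950/4.51) = 5.294 m/s

v = 5.29 m/s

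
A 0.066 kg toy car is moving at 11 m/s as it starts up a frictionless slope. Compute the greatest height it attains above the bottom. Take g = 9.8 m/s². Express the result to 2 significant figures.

Setting KE at the bottom equal to PE gained: ½mv² = mgh
h = v²/(2g) = 11²/(2 × 9.8) = 6.173 m

h = 6.2 m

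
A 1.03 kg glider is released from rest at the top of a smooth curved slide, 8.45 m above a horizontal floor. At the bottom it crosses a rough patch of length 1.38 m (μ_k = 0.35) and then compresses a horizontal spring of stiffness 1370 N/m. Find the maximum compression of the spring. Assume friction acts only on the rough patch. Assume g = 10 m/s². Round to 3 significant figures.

x = 0.346 m

Initial energy: E₁ = mgh = (1.03)(10)(8.45) = 87.035 J
Friction removes W_f = μ_k mg d = (0.35)(1.03)(10)(1.38) = 4.975 J
Energy reaching the spring: E = 87.035 − 4.975 = 82.060 J
At max compression ½kx² = E ⇒ x = √(2E/k) = √(2 × 82.060/1370) = 0.3461 m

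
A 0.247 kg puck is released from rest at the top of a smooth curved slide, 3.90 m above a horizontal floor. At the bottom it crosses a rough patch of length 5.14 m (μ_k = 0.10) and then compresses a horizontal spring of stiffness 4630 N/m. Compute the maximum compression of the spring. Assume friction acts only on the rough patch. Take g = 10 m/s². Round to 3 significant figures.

x = 0.0601 m

Initial energy: E₁ = mgh = (0.247)(10)(3.90) = 9.6330 J
Friction removes W_f = μ_k mg d = (0.10)(0.247)(10)(5.14) = 1.270 J
Energy reaching the spring: E = 9.6330 − 1.270 = 8.3634 J
At max compression ½kx² = E ⇒ x = √(2E/k) = √(2 × 8.3634/4630) = 0.06011 m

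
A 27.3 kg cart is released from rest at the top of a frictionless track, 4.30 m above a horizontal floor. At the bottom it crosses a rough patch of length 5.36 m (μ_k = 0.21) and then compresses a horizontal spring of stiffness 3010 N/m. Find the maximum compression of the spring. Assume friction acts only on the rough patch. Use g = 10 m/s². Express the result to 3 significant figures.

x = 0.759 m

Initial energy: E₁ = mgh = (27.3)(10)(4.30) = 1173.9 J
Friction removes W_f = μ_k mg d = (0.21)(27.3)(10)(5.36) = 307.3 J
Energy reaching the spring: E = 1173.9 − 307.3 = 866.61 J
At max compression ½kx² = E ⇒ x = √(2E/k) = √(2 × 866.61/3010) = 0.7588 m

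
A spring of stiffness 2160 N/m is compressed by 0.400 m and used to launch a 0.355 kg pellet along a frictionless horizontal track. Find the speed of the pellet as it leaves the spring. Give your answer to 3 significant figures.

Conservation of energy: ½kx² = ½mv²
v = x√(k/m) = 0.400 × √(2160/0.355) = 31.20 m/s

v = 31.2 m/s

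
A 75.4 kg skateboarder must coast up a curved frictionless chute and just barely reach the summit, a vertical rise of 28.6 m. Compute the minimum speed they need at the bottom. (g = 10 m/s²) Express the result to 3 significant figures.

v = 23.9 m/s

At the top they are momentarily at rest, so all KE converts to PE: ½mv² = mgh
v = √(2gh) = √(2 × 10 × 28.6) = 23.92 m/s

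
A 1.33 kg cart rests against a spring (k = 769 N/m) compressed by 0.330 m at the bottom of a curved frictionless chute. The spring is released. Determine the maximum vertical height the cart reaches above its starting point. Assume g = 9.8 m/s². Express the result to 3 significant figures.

At maximum height the cart is at rest, so ½kx² = mgh
h = kx²/(2mg) = (769)(0.330)²/(2 × 1.33 × 9.8) = 3.213 m

h = 3.21 m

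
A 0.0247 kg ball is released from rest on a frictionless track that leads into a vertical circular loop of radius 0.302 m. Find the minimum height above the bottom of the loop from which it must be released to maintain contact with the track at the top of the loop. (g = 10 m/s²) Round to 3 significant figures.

h = 0.755 m

At the top, for minimum speed gravity alone supplies the centripetal force: mg = mv_top²/r ⇒ v_top² = gr = 3.020 m²/s²
Energy conservation from release height h to the top (height 2r): mgh = ½mv_top² + mg(2r)
h = v_top²/(2g) + 2r = r/2 + 2r = 5r/2 = 0.7550 m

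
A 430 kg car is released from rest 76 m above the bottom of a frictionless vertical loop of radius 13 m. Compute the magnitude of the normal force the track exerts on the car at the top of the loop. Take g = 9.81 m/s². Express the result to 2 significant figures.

N = 28000 N

Energy from release to top (height 2r): mgh = ½mv_top² + mg(2r)
v_top² = 2g(h − 2r) = 2(9.81)(76 − 26.00) = 981.00 m²/s²
At the top, both N and weight point toward the centre: N + mg = mv_top²/r
N = m(v_top²/r − g) = 430(981.00/13 − 9.81) = 28230 N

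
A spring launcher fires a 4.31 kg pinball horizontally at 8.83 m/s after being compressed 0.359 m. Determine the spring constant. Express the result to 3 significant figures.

k = 2610 N/m

Spring PE at full compression equals KE at release: ½kx² = ½mv²
k = mv²/x² = (4.31)(8.83)²/(0.359)² = 2607 N/m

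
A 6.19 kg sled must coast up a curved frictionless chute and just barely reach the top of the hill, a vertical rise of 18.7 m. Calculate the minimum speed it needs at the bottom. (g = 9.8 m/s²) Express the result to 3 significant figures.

v = 19.1 m/s

At the top it is momentarily at rest, so all KE converts to PE: ½mv² = mgh
v = √(2gh) = √(2 × 9.8 × 18.7) = 19.14 m/s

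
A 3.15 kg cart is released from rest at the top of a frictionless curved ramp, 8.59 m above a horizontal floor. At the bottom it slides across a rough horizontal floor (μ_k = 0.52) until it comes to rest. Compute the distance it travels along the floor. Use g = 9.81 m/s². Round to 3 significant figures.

Energy bookkeeping (friction removes W_f = μ_k N d):
At rest all PE has been dissipated by friction: mgh = μ_k m g d
d = h/μ_k = 8.59/0.52 = 16.52 m

d = 16.5 m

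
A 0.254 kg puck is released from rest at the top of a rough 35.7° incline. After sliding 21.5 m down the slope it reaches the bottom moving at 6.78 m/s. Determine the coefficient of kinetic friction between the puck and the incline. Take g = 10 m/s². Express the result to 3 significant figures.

The energy dissipated by friction is the PE lost minus the KE gained:
mgL sinθ = 31.867 J; ½mv² = 5.8380 J
W_f = 31.867 − 5.8380 = 26.03 J
μ_k = W_f/(mg cosθ · L) = 26.03/(2.063 × 21.5) = 0.5869

μ_k = 0.587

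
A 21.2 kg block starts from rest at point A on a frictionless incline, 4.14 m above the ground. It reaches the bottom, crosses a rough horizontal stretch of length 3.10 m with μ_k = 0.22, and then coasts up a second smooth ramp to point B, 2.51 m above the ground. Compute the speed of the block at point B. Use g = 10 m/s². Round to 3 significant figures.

Energy at A: mgh₁ = (21.2)(10)(4.14) = 877.68 J
Friction loss: W_f = μ_k mg d = 144.6 J
At B: ½mv² + mgh₂ = mgh₁ − W_f
½mv² = 877.68 − 144.6 − 532.12 = 200.98 J
v = √(2 × 200.98/21.2) = 4.354 m/s

v = 4.35 m/s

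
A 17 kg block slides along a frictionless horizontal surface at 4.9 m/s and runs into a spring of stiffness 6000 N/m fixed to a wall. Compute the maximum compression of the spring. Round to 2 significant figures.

x = 0.26 m

At max compression the block is momentarily at rest: ½mv² = ½kx²
x = v√(m/k) = 4.9 × √(17/6000) = 0.2608 m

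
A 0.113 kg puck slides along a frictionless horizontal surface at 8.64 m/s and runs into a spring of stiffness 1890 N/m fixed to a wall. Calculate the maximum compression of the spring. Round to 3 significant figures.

Conservation of energy between contact and max compression: ½mv² = ½kx²
x = v√(m/k) = 8.64 × √(0.113/1890) = 0.06681 m

x = 0.0668 m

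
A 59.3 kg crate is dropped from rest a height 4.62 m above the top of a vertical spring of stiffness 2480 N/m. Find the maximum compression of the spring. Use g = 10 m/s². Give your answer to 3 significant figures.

Measuring PE from the top of the relaxed spring, at max compression the crate has dropped H + x with zero KE, so:
mg(H + x) = ½kx²
½(2480)x² − (59.3)(10)x − (59.3)(10)(4.62) = 0
1240x² − 593.0x − 2740 = 0
x = [593.0 + √(351649 + 1.3589e+07)]/(2 × 1240) = 1.745 m

x = 1.74 m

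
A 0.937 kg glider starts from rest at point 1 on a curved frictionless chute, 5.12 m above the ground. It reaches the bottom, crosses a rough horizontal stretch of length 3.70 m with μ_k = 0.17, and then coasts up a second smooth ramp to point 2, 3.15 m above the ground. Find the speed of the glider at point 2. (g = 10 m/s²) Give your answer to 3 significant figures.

v = 5.18 m/s

Energy at 1: mgh₁ = (0.937)(10)(5.12) = 47.974 J
Friction loss: W_f = μ_k mg d = 5.894 J
At 2: ½mv² + mgh₂ = mgh₁ − W_f
½mv² = 47.974 − 5.894 − 29.516 = 12.565 J
v = √(2 × 12.565/0.937) = 5.179 m/s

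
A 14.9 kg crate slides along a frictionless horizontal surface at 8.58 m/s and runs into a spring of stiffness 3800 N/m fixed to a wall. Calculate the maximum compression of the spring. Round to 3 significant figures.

x = 0.537 m

At max compression the crate is momentarily at rest: ½mv² = ½kx²
x = v√(m/k) = 8.58 × √(14.9/3800) = 0.5373 m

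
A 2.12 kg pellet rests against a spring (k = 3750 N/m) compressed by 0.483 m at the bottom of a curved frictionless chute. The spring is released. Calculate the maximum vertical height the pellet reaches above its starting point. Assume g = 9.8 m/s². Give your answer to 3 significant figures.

All spring PE becomes gravitational PE at the highest point: ½kx² = mgh
h = kx²/(2mg) = (3750)(0.483)²/(2 × 2.12 × 9.8) = 21.05 m

h = 21.1 m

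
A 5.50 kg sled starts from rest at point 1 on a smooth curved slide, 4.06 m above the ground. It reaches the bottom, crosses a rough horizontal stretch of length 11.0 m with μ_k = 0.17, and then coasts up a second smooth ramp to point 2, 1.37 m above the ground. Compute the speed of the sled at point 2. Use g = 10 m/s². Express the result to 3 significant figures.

Energy at 1: mgh₁ = (5.50)(10)(4.06) = 223.30 J
Friction loss: W_f = μ_k mg d = 102.9 J
At 2: ½mv² + mgh₂ = mgh₁ − W_f
½mv² = 223.30 − 102.9 − 75.350 = 45.100 J
v = √(2 × 45.100/5.50) = 4.050 m/s

v = 4.05 m/s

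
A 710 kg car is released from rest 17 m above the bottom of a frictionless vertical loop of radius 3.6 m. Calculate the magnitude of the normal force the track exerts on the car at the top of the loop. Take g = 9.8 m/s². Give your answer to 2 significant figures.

N = 31000 N

Energy from release to top (height 2r): mgh = ½mv_top² + mg(2r)
v_top² = 2g(h − 2r) = 2(9.8)(17 − 7.200) = 192.08 m²/s²
At the top, both N and weight point toward the centre: N + mg = mv_top²/r
N = m(v_top²/r − g) = 710(192.08/3.6 − 9.8) = 30924 N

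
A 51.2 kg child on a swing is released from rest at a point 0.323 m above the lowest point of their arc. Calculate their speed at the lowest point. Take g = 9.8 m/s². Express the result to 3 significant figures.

v = 2.52 m/s

Energy conservation between the two points: mgh = ½mv²
v = √(2gh) = √(2 × 9.8 × 0.323) = √6.3308 = 2.516 m/s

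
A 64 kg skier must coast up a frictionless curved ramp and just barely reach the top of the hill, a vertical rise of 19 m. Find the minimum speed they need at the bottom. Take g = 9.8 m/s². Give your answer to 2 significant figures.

At the top they are momentarily at rest, so all KE converts to PE: ½mv² = mgh
v = √(2gh) = √(2 × 9.8 × 19) = 19.30 m/s

v = 19 m/s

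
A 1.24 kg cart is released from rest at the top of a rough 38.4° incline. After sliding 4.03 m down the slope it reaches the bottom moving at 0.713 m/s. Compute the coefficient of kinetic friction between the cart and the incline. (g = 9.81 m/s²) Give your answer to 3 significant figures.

μ_k = 0.784

The energy dissipated by friction is the PE lost minus the KE gained:
mgL sinθ = 30.450 J; ½mv² = 0.31519 J
W_f = 30.450 − 0.31519 = 30.14 J
μ_k = W_f/(mg cosθ · L) = 30.14/(9.533 × 4.03) = 0.7844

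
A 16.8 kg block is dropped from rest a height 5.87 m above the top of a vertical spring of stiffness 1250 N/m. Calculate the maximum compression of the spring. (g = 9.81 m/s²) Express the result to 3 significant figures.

Measuring PE from the top of the relaxed spring, at max compression the block has dropped H + x with zero KE, so:
mg(H + x) = ½kx²
½(1250)x² − (16.8)(9.81)x − (16.8)(9.81)(5.87) = 0
625.0x² − 164.8x − 967.4 = 0
x = [164.8 + √(27162 + 2.4186e+06)]/(2 × 625.0) = 1.383 m

x = 1.38 m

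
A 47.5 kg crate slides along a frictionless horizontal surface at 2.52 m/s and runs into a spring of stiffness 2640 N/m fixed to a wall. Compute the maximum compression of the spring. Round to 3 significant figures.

x = 0.338 m

Conservation of energy between contact and max compression: ½mv² = ½kx²
x = v√(m/k) = 2.52 × √(47.5/2640) = 0.3380 m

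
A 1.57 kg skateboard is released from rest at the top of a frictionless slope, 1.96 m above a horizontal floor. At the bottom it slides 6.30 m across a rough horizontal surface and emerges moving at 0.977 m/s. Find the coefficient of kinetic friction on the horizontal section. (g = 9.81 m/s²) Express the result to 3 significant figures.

Applying the work–energy principle:
mgh = ½mv² + μ_k m g d
mgh = 30.187 J; ½mv² = 0.74931 J
W_f = 30.187 − 0.74931 = 29.44 J
μ_k = W_f/(mg·d) = 29.44/(15.40 × 6.30) = 0.3034

μ_k = 0.303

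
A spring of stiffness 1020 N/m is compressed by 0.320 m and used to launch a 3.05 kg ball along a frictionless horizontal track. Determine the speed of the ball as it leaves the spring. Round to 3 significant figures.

v = 5.85 m/s

Conservation of energy: ½kx² = ½mv²
v = x√(k/m) = 0.320 × √(1020/3.05) = 5.852 m/s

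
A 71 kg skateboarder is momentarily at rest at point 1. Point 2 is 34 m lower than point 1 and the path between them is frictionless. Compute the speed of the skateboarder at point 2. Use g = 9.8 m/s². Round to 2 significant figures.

v = 26 m/s

Energy conservation between the two points: mgh = ½mv²
The mass cancels from both sides.
v = √(2gh) = √(2 × 9.8 × 34) = √666.40 = 25.81 m/s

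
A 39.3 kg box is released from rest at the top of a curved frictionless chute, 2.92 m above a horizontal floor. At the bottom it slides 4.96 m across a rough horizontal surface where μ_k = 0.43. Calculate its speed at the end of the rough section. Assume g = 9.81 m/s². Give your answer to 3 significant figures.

Applying the work–energy principle:
mgh = ½mv² + μ_k m g d
W_f = μ_k mg d = (0.43)(39.3)(9.81)(4.96) = 822.3 J
½mv² = mgh − W_f = 1125.8 − 822.3 = 303.49 J
v = √(2 × 303.49/39.3) = 3.930 m/s

v = 3.93 m/s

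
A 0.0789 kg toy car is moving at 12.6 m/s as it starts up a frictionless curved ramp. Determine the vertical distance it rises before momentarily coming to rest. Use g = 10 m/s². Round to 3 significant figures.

By energy conservation, ½mv² = mgh
h = v²/(2g) = 12.6²/(2 × 10) = 7.938 m

h = 7.94 m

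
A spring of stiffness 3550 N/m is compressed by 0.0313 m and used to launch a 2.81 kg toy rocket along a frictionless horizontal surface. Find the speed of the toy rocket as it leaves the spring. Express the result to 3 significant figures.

v = 1.11 m/s

The toy rocket leaves the spring when the spring is at natural length, so ½kx² = ½mv²
v = x√(k/m) = 0.0313 × √(3550/2.81) = 1.113 m/s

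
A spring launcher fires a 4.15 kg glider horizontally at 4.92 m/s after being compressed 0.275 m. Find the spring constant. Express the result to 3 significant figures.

Energy stored in the spring equals the launch KE: ½kx² = ½mv²
k = mv²/x² = (4.15)(4.92)²/(0.275)² = 1328 N/m

k = 1330 N/m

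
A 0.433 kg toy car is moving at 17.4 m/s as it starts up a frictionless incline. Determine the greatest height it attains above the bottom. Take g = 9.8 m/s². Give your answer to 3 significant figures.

Setting KE at the bottom equal to PE gained: ½mv² = mgh
h = v²/(2g) = 17.4²/(2 × 9.8) = 15.45 m

h = 15.4 m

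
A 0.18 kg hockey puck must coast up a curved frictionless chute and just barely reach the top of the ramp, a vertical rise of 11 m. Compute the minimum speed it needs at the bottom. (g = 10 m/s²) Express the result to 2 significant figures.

v = 15 m/s

At the top it is momentarily at rest, so all KE converts to PE: ½mv² = mgh
v = √(2gh) = √(2 × 10 × 11) = 14.83 m/s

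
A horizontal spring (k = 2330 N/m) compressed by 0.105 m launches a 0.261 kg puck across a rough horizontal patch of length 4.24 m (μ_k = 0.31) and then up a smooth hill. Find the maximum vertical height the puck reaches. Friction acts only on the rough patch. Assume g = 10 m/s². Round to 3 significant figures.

Spring energy: E₀ = ½kx² = ½(2330)(0.105)² = 12.844 J
Friction: W_f = μ_k mg d = (0.31)(0.261)(10)(4.24) = 3.431 J
Energy at base of ramp: E = 12.844 − 3.431 = 9.4135 J
At max height all remaining energy is PE: mgh = E ⇒ h = E/(mg) = 9.4135/(0.261 × 10) = 3.607 m

h = 3.61 m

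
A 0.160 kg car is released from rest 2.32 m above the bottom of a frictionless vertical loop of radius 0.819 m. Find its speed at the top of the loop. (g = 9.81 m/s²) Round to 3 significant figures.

v = 3.66 m/s

Energy conservation: mgh = ½mv_top² + mg(2r)
v_top² = 2g(h − 2r) = 2(9.81)(2.32 − 1.638) = 13.38
v_top = 3.658 m/s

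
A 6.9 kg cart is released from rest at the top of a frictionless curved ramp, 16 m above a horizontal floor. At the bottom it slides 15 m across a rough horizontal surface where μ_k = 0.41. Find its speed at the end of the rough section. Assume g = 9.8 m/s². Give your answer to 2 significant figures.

v = 14 m/s

Applying the work–energy principle:
mgh = ½mv² + μ_k m g d
W_f = μ_k mg d = (0.41)(6.9)(9.8)(15) = 415.9 J
½mv² = mgh − W_f = 1081.9 − 415.9 = 666.06 J
v = √(2 × 666.06/6.9) = 13.89 m/s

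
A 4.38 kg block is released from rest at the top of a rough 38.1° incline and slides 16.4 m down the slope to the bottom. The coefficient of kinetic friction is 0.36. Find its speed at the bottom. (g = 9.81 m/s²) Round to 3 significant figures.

Energy: mgh = ½mv² + W_f, with h = L sinθ and W_f = μ_k (mg cosθ) L
mgh = mgL sinθ = (4.38)(9.81)(16.4)sin38.1° = 434.81 J
W_f = μ_k mg cosθ · L = (0.36)(4.38)(9.81)cos38.1°·16.4 = 199.6 J
½mv² = 434.81 − 199.6 = 235.18 J
v = √(2 × 235.18/4.38) = 10.36 m/s

v = 10.4 m/s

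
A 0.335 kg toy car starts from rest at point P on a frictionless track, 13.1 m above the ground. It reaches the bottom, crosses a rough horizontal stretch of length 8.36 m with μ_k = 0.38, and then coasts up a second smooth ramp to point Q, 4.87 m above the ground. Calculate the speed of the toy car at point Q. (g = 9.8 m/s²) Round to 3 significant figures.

Energy at P: mgh₁ = (0.335)(9.8)(13.1) = 43.007 J
Friction loss: W_f = μ_k mg d = 10.43 J
At Q: ½mv² + mgh₂ = mgh₁ − W_f
½mv² = 43.007 − 10.43 − 15.988 = 16.590 J
v = √(2 × 16.590/0.335) = 9.952 m/s

v = 9.95 m/s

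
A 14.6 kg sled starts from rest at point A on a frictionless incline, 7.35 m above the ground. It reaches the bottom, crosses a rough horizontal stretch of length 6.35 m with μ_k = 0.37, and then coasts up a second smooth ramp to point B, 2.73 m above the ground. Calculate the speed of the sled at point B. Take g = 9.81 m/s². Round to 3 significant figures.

v = 6.67 m/s

Energy at A: mgh₁ = (14.6)(9.81)(7.35) = 1052.7 J
Friction loss: W_f = μ_k mg d = 336.5 J
At B: ½mv² + mgh₂ = mgh₁ − W_f
½mv² = 1052.7 − 336.5 − 391.01 = 325.19 J
v = √(2 × 325.19/14.6) = 6.674 m/s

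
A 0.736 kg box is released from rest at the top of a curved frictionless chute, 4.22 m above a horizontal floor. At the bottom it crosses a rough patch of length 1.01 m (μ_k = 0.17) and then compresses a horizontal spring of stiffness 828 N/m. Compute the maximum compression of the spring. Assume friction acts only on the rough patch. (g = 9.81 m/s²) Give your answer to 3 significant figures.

x = 0.266 m

Initial energy: E₁ = mgh = (0.736)(9.81)(4.22) = 30.469 J
Friction removes W_f = μ_k mg d = (0.17)(0.736)(9.81)(1.01) = 1.240 J
Energy reaching the spring: E = 30.469 − 1.240 = 29.229 J
At max compression ½kx² = E ⇒ x = √(2E/k) = √(2 × 29.229/828) = 0.2657 m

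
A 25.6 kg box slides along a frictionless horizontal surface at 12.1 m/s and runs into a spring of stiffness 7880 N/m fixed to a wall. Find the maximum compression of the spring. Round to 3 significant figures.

x = 0.690 m

Conservation of energy between contact and max compression: ½mv² = ½kx²
x = v√(m/k) = 12.1 × √(25.6/7880) = 0.6897 m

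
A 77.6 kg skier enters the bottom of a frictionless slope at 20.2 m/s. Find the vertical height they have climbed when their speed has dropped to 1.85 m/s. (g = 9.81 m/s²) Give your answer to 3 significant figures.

h = 20.6 m

Energy balance between the two points: ½mv₁² = ½mv₂² + mgh
h = (v₁² − v₂²)/(2g) = (20.2² − 1.85²)/(2 × 9.81) = 20.62 m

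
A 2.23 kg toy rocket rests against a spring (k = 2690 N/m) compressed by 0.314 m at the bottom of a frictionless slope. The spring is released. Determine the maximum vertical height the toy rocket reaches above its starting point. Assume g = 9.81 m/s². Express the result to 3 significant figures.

h = 6.06 m

At maximum height the toy rocket is at rest, so ½kx² = mgh
h = kx²/(2mg) = (2690)(0.314)²/(2 × 2.23 × 9.81) = 6.062 m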